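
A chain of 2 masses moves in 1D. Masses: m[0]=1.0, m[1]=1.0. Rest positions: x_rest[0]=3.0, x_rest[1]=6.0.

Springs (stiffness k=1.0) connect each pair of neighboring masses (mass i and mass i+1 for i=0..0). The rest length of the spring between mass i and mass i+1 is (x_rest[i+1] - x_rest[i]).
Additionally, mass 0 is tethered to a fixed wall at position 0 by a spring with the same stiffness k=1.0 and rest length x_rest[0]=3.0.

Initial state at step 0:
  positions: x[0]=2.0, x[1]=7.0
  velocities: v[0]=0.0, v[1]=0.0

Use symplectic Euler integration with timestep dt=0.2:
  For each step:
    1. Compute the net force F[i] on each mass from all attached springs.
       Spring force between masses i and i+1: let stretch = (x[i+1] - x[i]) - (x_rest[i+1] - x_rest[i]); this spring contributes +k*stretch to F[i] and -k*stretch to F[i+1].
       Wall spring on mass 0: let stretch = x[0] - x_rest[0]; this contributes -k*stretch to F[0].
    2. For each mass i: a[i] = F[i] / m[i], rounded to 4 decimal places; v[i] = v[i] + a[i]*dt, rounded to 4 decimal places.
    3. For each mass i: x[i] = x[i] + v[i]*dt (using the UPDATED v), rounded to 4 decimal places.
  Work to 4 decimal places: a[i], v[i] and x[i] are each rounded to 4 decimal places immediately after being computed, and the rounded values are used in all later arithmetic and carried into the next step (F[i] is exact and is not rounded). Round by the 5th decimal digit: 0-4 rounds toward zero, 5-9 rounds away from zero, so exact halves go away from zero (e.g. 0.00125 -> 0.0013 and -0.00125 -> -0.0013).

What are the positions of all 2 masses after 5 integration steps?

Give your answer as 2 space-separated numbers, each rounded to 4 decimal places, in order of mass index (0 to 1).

Answer: 3.3883 6.0575

Derivation:
Step 0: x=[2.0000 7.0000] v=[0.0000 0.0000]
Step 1: x=[2.1200 6.9200] v=[0.6000 -0.4000]
Step 2: x=[2.3472 6.7680] v=[1.1360 -0.7600]
Step 3: x=[2.6573 6.5592] v=[1.5507 -1.0442]
Step 4: x=[3.0172 6.3143] v=[1.7996 -1.2246]
Step 5: x=[3.3883 6.0575] v=[1.8556 -1.2840]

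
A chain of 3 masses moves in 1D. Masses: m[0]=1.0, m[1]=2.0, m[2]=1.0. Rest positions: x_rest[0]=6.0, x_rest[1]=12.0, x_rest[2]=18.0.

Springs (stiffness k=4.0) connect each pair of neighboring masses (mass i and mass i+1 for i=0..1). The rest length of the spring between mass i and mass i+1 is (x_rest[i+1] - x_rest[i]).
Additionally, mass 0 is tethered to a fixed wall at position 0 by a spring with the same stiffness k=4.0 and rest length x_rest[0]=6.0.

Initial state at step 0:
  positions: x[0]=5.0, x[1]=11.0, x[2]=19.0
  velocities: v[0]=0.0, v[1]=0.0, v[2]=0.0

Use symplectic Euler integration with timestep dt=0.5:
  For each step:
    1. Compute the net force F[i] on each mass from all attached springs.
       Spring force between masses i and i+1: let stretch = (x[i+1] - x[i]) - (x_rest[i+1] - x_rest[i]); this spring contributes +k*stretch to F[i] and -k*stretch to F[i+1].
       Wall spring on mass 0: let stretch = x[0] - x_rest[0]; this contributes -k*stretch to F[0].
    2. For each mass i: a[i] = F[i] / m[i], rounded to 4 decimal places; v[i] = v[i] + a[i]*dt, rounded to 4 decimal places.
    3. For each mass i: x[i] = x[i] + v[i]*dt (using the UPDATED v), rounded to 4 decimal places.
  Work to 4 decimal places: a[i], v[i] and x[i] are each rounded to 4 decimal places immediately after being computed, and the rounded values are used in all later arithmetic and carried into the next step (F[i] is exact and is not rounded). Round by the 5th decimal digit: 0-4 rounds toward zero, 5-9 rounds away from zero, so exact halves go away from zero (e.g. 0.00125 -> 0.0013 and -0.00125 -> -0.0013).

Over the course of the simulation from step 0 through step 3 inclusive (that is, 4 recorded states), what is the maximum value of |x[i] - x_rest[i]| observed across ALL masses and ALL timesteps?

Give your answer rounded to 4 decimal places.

Step 0: x=[5.0000 11.0000 19.0000] v=[0.0000 0.0000 0.0000]
Step 1: x=[6.0000 12.0000 17.0000] v=[2.0000 2.0000 -4.0000]
Step 2: x=[7.0000 12.5000 16.0000] v=[2.0000 1.0000 -2.0000]
Step 3: x=[6.5000 12.0000 17.5000] v=[-1.0000 -1.0000 3.0000]
Max displacement = 2.0000

Answer: 2.0000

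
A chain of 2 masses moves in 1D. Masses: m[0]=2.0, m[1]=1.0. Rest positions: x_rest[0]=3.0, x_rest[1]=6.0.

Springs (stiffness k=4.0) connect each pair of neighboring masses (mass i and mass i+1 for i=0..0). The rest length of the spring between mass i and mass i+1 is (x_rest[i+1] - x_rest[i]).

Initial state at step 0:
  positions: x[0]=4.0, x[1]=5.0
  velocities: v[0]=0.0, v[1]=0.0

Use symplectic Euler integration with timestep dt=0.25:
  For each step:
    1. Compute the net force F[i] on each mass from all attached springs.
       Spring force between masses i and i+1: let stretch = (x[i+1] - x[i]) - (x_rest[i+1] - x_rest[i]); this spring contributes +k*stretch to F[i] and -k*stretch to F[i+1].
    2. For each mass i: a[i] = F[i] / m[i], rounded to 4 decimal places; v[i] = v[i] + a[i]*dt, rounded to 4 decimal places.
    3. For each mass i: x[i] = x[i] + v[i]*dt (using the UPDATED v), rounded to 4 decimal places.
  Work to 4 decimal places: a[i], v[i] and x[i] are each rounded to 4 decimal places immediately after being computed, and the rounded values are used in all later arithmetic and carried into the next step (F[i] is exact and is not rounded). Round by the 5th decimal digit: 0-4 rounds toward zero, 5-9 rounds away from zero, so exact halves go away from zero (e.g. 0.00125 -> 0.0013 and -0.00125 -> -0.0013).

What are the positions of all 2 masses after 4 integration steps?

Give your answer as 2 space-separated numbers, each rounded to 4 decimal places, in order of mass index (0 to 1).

Answer: 2.6733 7.6533

Derivation:
Step 0: x=[4.0000 5.0000] v=[0.0000 0.0000]
Step 1: x=[3.7500 5.5000] v=[-1.0000 2.0000]
Step 2: x=[3.3438 6.3125] v=[-1.6250 3.2500]
Step 3: x=[2.9336 7.1328] v=[-1.6407 3.2813]
Step 4: x=[2.6733 7.6533] v=[-1.0411 2.0821]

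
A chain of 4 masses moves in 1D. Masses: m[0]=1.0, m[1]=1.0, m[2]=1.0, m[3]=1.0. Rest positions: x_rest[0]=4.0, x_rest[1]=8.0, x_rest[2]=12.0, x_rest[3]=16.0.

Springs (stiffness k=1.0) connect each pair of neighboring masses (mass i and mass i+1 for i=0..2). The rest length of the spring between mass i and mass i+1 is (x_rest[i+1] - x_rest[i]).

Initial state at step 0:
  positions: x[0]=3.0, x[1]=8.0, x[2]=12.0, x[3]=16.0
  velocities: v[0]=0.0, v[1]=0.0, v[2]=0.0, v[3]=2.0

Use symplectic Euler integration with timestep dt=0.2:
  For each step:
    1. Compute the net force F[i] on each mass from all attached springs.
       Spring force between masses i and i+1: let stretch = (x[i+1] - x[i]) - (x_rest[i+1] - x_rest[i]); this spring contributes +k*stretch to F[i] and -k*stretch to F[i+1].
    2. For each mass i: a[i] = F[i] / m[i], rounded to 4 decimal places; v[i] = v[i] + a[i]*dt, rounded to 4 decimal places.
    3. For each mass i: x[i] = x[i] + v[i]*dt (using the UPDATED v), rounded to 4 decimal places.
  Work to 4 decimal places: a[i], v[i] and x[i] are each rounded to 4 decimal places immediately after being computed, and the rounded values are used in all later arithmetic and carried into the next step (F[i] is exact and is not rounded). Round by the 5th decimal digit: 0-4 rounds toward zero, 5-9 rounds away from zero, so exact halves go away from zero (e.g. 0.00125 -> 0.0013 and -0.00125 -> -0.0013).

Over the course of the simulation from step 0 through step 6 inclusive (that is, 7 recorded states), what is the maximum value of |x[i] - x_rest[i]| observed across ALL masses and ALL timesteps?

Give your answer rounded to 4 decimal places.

Answer: 1.9025

Derivation:
Step 0: x=[3.0000 8.0000 12.0000 16.0000] v=[0.0000 0.0000 0.0000 2.0000]
Step 1: x=[3.0400 7.9600 12.0000 16.4000] v=[0.2000 -0.2000 0.0000 2.0000]
Step 2: x=[3.1168 7.8848 12.0144 16.7840] v=[0.3840 -0.3760 0.0720 1.9200]
Step 3: x=[3.2243 7.7841 12.0544 17.1372] v=[0.5376 -0.5037 0.2000 1.7661]
Step 4: x=[3.3542 7.6718 12.1269 17.4471] v=[0.6496 -0.5616 0.3625 1.5495]
Step 5: x=[3.4968 7.5650 12.2340 17.7042] v=[0.7131 -0.5341 0.5355 1.2855]
Step 6: x=[3.6421 7.4822 12.3731 17.9025] v=[0.7267 -0.4139 0.6957 0.9915]
Max displacement = 1.9025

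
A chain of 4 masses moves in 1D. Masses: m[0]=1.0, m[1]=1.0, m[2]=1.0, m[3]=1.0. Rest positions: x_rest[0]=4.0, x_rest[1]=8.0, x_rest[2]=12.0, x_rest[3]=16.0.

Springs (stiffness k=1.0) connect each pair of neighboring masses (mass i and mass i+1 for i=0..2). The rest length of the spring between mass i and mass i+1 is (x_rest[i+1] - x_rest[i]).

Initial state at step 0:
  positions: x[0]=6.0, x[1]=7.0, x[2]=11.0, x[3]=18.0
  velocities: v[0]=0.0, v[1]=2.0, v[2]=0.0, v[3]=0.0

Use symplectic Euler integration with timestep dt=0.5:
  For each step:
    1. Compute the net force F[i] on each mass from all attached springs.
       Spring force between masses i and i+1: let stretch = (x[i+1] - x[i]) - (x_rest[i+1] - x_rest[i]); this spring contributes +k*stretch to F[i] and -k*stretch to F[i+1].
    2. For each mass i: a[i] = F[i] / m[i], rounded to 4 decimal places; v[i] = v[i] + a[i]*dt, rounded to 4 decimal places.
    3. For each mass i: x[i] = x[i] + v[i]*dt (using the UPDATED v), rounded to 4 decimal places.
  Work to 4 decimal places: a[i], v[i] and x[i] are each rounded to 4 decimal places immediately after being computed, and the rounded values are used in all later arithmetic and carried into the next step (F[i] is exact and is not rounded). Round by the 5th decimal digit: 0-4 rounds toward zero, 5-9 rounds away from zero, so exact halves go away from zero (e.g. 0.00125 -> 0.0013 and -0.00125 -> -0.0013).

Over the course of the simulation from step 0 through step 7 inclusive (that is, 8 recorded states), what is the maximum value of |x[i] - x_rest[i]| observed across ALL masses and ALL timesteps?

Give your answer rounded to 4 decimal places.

Step 0: x=[6.0000 7.0000 11.0000 18.0000] v=[0.0000 2.0000 0.0000 0.0000]
Step 1: x=[5.2500 8.7500 11.7500 17.2500] v=[-1.5000 3.5000 1.5000 -1.5000]
Step 2: x=[4.3750 10.3750 13.1250 16.1250] v=[-1.7500 3.2500 2.7500 -2.2500]
Step 3: x=[4.0000 11.1875 14.5625 15.2500] v=[-0.7500 1.6250 2.8750 -1.7500]
Step 4: x=[4.4219 11.0469 15.3282 15.2031] v=[0.8438 -0.2813 1.5313 -0.0938]
Step 5: x=[5.5001 10.3203 14.9923 16.1875] v=[2.1563 -1.4532 -0.6719 1.9688]
Step 6: x=[6.7833 9.5567 13.7872 17.8731] v=[2.5664 -1.5273 -2.4103 3.3712]
Step 7: x=[7.7599 9.1573 12.5459 19.5373] v=[1.9531 -0.7988 -2.4826 3.3283]
Max displacement = 3.7599

Answer: 3.7599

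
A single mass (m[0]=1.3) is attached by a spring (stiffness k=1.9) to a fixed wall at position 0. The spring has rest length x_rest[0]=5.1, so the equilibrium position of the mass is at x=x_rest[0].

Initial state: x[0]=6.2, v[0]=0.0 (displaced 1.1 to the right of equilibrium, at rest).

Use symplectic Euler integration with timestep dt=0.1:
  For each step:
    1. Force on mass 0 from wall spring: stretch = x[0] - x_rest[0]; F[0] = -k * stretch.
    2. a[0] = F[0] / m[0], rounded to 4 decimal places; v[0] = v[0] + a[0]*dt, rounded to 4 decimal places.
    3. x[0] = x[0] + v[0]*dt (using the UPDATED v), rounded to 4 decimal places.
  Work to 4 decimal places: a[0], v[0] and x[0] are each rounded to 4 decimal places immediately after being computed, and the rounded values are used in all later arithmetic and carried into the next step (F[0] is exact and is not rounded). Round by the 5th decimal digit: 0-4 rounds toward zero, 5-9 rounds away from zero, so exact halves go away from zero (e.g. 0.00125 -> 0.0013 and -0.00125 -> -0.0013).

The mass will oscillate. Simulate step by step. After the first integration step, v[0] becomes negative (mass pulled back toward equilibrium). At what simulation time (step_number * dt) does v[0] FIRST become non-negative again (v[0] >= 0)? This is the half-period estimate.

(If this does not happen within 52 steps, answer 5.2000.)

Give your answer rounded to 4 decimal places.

Answer: 2.6000

Derivation:
Step 0: x=[6.2000] v=[0.0000]
Step 1: x=[6.1839] v=[-0.1608]
Step 2: x=[6.1520] v=[-0.3192]
Step 3: x=[6.1047] v=[-0.4730]
Step 4: x=[6.0427] v=[-0.6198]
Step 5: x=[5.9669] v=[-0.7576]
Step 6: x=[5.8785] v=[-0.8843]
Step 7: x=[5.7787] v=[-0.9981]
Step 8: x=[5.6690] v=[-1.0973]
Step 9: x=[5.5510] v=[-1.1805]
Step 10: x=[5.4264] v=[-1.2464]
Step 11: x=[5.2970] v=[-1.2941]
Step 12: x=[5.1647] v=[-1.3229]
Step 13: x=[5.0315] v=[-1.3324]
Step 14: x=[4.8993] v=[-1.3224]
Step 15: x=[4.7700] v=[-1.2931]
Step 16: x=[4.6455] v=[-1.2449]
Step 17: x=[4.5277] v=[-1.1785]
Step 18: x=[4.4182] v=[-1.0949]
Step 19: x=[4.3187] v=[-0.9953]
Step 20: x=[4.2306] v=[-0.8811]
Step 21: x=[4.1552] v=[-0.7540]
Step 22: x=[4.0936] v=[-0.6159]
Step 23: x=[4.0467] v=[-0.4688]
Step 24: x=[4.0152] v=[-0.3149]
Step 25: x=[3.9996] v=[-0.1564]
Step 26: x=[4.0000] v=[0.0044]
First v>=0 after going negative at step 26, time=2.6000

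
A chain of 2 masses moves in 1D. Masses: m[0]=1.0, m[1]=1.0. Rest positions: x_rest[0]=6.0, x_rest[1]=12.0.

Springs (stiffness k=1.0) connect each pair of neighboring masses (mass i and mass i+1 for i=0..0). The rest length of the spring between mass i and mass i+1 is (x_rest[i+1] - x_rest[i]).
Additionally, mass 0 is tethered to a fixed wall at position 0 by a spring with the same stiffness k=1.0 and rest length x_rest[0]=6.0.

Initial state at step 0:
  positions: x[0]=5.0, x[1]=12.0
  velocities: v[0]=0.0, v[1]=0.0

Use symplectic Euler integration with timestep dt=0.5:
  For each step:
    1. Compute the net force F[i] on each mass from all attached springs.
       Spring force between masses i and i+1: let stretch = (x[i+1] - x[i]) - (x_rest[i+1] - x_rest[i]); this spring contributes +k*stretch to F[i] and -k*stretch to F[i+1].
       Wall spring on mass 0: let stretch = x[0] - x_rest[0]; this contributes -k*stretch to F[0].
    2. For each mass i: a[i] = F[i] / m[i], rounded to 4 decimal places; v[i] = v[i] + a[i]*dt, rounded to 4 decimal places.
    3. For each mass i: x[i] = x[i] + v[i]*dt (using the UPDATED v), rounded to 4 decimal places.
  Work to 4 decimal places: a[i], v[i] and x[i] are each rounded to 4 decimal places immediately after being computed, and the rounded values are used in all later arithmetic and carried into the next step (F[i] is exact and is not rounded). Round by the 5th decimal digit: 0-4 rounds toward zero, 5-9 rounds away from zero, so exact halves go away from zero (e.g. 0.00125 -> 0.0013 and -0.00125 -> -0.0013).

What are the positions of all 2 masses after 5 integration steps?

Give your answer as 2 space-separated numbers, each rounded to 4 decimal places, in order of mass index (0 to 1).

Step 0: x=[5.0000 12.0000] v=[0.0000 0.0000]
Step 1: x=[5.5000 11.7500] v=[1.0000 -0.5000]
Step 2: x=[6.1875 11.4375] v=[1.3750 -0.6250]
Step 3: x=[6.6407 11.3125] v=[0.9063 -0.2500]
Step 4: x=[6.6016 11.5196] v=[-0.0782 0.4141]
Step 5: x=[6.1416 11.9972] v=[-0.9200 0.9551]

Answer: 6.1416 11.9972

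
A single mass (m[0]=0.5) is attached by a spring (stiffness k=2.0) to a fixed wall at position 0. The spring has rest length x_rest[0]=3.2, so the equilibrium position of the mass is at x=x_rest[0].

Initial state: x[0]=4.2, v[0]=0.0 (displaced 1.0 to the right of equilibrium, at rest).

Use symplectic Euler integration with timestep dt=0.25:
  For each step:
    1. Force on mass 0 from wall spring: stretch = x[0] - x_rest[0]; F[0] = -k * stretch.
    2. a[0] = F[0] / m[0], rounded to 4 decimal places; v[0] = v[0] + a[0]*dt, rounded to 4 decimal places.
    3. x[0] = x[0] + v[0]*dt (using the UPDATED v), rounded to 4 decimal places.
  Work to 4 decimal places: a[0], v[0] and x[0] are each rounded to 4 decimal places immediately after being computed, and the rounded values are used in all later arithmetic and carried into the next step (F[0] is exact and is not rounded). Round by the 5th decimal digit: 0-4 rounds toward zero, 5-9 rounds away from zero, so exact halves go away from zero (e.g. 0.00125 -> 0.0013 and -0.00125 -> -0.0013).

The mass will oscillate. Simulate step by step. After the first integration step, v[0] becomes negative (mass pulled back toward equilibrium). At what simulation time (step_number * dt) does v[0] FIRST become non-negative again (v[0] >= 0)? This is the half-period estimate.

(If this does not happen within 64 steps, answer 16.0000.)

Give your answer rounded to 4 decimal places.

Step 0: x=[4.2000] v=[0.0000]
Step 1: x=[3.9500] v=[-1.0000]
Step 2: x=[3.5125] v=[-1.7500]
Step 3: x=[2.9969] v=[-2.0625]
Step 4: x=[2.5321] v=[-1.8594]
Step 5: x=[2.2342] v=[-1.1915]
Step 6: x=[2.1778] v=[-0.2257]
Step 7: x=[2.3769] v=[0.7965]
First v>=0 after going negative at step 7, time=1.7500

Answer: 1.7500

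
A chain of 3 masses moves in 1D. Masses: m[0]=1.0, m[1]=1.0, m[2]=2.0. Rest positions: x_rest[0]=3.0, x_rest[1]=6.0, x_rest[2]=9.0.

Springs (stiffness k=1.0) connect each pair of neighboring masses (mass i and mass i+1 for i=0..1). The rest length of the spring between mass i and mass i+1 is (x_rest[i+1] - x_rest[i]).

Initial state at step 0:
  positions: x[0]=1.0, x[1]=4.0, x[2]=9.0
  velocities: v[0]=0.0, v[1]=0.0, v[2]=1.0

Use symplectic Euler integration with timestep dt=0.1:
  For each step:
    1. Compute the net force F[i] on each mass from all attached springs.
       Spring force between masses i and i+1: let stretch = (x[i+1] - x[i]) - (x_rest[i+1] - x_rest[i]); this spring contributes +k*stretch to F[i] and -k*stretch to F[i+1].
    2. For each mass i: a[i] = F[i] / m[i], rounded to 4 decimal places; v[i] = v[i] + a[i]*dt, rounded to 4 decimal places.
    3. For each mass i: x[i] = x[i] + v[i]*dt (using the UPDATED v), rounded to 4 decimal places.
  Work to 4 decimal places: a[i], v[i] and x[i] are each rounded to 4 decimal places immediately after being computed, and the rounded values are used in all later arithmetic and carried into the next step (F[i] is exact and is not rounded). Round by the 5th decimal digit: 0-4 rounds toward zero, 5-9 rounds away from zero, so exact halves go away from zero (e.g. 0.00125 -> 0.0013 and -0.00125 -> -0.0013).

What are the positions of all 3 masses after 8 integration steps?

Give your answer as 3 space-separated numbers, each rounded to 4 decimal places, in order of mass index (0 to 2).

Answer: 1.0413 4.6991 9.4298

Derivation:
Step 0: x=[1.0000 4.0000 9.0000] v=[0.0000 0.0000 1.0000]
Step 1: x=[1.0000 4.0200 9.0900] v=[0.0000 0.2000 0.9000]
Step 2: x=[1.0002 4.0605 9.1697] v=[0.0020 0.4050 0.7965]
Step 3: x=[1.0010 4.1215 9.2388] v=[0.0080 0.6099 0.6910]
Step 4: x=[1.0030 4.2025 9.2973] v=[0.0201 0.8096 0.5851]
Step 5: x=[1.0070 4.3024 9.3453] v=[0.0401 0.9991 0.4804]
Step 6: x=[1.0140 4.4198 9.3831] v=[0.0696 1.1739 0.3783]
Step 7: x=[1.0250 4.5528 9.4111] v=[0.1102 1.3297 0.2801]
Step 8: x=[1.0413 4.6991 9.4298] v=[0.1630 1.4628 0.1872]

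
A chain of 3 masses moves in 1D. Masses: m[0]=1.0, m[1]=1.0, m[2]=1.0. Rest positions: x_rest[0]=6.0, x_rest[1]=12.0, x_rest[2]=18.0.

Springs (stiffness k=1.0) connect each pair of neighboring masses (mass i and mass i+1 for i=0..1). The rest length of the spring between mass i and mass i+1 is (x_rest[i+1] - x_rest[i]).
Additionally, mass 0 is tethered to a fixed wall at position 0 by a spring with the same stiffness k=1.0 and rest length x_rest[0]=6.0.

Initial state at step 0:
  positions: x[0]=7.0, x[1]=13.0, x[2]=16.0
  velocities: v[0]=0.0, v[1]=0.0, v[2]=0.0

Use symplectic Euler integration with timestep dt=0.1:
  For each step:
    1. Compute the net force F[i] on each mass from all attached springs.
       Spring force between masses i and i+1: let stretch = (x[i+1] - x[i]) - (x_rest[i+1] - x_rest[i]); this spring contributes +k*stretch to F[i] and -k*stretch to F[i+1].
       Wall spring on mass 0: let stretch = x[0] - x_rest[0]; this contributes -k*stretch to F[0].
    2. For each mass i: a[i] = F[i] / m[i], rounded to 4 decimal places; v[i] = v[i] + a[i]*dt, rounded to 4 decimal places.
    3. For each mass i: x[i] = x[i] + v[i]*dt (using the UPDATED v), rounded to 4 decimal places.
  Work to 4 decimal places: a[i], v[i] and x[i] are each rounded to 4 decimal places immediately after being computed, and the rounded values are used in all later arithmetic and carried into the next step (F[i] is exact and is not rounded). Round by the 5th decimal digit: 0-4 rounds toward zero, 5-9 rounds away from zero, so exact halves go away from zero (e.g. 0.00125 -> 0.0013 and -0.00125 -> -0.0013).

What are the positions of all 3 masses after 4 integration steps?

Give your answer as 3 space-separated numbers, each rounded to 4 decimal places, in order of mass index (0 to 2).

Step 0: x=[7.0000 13.0000 16.0000] v=[0.0000 0.0000 0.0000]
Step 1: x=[6.9900 12.9700 16.0300] v=[-0.1000 -0.3000 0.3000]
Step 2: x=[6.9699 12.9108 16.0894] v=[-0.2010 -0.5920 0.5940]
Step 3: x=[6.9395 12.8240 16.1770] v=[-0.3039 -0.8682 0.8761]
Step 4: x=[6.8986 12.7119 16.2911] v=[-0.4094 -1.1214 1.1408]

Answer: 6.8986 12.7119 16.2911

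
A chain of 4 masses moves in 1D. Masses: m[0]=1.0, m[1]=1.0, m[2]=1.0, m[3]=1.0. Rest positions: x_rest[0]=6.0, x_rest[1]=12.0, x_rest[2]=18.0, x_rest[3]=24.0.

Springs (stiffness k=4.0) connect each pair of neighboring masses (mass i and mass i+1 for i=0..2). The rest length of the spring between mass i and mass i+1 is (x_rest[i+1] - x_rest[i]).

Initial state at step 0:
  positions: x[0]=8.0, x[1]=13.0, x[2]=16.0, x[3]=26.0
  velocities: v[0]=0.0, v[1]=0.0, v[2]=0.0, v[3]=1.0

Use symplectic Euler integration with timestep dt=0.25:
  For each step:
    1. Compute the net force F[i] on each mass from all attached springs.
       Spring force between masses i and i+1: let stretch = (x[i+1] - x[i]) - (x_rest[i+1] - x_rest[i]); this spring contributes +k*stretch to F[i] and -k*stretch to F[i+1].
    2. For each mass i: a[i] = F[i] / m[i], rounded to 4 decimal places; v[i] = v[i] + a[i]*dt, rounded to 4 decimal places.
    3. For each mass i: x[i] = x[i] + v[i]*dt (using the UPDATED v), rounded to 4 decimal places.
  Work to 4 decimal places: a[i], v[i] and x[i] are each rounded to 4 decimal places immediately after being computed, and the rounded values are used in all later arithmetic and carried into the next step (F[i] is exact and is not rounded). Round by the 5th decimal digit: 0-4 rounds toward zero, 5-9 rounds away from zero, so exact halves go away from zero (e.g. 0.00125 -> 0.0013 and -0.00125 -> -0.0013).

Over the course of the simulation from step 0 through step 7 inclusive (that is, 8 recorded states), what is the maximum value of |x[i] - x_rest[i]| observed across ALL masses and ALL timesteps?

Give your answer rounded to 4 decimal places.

Answer: 3.4063

Derivation:
Step 0: x=[8.0000 13.0000 16.0000 26.0000] v=[0.0000 0.0000 0.0000 1.0000]
Step 1: x=[7.7500 12.5000 17.7500 25.2500] v=[-1.0000 -2.0000 7.0000 -3.0000]
Step 2: x=[7.1875 12.1250 20.0625 24.1250] v=[-2.2500 -1.5000 9.2500 -4.5000]
Step 3: x=[6.3594 12.5000 21.4063 23.4844] v=[-3.3125 1.5000 5.3750 -2.5625]
Step 4: x=[5.5664 13.5664 21.0430 23.8243] v=[-3.1719 4.2657 -1.4532 1.3594]
Step 5: x=[5.2734 14.5020 19.5059 24.9688] v=[-1.1719 3.7423 -6.1485 4.5781]
Step 6: x=[5.7876 14.3814 18.0835 26.2476] v=[2.0567 -0.4824 -5.6895 5.1152]
Step 7: x=[6.9502 13.0379 17.7766 26.9854] v=[4.6505 -5.3741 -1.2275 2.9511]
Max displacement = 3.4063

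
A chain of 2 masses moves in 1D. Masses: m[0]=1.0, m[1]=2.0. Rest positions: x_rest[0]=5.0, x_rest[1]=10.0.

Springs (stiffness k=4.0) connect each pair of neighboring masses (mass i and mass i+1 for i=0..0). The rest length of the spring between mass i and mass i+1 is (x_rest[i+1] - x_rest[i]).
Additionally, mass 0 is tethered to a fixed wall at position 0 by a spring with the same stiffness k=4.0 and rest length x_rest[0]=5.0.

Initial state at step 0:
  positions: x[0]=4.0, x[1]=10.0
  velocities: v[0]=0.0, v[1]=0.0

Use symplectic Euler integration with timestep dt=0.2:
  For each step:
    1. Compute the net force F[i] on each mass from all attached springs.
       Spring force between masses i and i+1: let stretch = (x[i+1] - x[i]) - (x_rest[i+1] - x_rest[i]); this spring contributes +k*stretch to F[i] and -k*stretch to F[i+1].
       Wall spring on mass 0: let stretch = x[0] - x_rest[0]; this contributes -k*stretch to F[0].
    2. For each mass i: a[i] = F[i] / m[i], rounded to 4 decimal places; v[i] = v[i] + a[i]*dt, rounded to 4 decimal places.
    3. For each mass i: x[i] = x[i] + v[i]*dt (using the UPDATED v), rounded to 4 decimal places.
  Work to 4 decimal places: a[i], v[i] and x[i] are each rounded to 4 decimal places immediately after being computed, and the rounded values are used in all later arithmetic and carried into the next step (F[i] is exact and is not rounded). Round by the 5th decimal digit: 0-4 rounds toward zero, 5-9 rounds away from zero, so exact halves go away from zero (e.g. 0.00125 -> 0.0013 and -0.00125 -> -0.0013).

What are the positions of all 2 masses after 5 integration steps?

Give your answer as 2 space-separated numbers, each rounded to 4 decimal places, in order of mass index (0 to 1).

Answer: 5.8113 9.6273

Derivation:
Step 0: x=[4.0000 10.0000] v=[0.0000 0.0000]
Step 1: x=[4.3200 9.9200] v=[1.6000 -0.4000]
Step 2: x=[4.8448 9.7920] v=[2.6240 -0.6400]
Step 3: x=[5.3860 9.6682] v=[2.7059 -0.6189]
Step 4: x=[5.7506 9.6018] v=[1.8229 -0.3318]
Step 5: x=[5.8113 9.6273] v=[0.3034 0.1277]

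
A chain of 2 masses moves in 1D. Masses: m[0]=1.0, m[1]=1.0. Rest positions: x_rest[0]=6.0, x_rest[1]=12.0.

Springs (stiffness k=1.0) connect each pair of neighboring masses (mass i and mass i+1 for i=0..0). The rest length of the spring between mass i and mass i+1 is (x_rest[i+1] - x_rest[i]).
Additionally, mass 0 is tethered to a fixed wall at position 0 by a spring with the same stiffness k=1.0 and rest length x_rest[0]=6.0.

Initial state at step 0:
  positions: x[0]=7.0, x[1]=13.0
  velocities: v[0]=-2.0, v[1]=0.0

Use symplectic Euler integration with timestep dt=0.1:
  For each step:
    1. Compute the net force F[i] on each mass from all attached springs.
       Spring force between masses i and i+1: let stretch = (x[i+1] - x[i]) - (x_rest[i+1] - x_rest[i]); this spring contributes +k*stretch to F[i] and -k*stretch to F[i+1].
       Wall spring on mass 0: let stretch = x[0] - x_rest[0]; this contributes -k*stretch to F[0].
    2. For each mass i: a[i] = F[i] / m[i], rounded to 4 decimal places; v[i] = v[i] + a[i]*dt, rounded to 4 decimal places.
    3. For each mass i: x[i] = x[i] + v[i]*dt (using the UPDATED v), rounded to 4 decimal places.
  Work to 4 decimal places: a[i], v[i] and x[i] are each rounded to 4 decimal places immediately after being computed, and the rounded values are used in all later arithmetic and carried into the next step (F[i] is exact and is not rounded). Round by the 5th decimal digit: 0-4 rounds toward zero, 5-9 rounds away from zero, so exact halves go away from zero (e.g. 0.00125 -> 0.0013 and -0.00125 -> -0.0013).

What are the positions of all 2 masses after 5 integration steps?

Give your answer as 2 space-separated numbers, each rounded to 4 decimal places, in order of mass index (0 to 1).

Answer: 5.9348 12.9578

Derivation:
Step 0: x=[7.0000 13.0000] v=[-2.0000 0.0000]
Step 1: x=[6.7900 13.0000] v=[-2.1000 0.0000]
Step 2: x=[6.5742 12.9979] v=[-2.1580 -0.0210]
Step 3: x=[6.3569 12.9916] v=[-2.1731 -0.0634]
Step 4: x=[6.1424 12.9789] v=[-2.1453 -0.1269]
Step 5: x=[5.9348 12.9578] v=[-2.0759 -0.2106]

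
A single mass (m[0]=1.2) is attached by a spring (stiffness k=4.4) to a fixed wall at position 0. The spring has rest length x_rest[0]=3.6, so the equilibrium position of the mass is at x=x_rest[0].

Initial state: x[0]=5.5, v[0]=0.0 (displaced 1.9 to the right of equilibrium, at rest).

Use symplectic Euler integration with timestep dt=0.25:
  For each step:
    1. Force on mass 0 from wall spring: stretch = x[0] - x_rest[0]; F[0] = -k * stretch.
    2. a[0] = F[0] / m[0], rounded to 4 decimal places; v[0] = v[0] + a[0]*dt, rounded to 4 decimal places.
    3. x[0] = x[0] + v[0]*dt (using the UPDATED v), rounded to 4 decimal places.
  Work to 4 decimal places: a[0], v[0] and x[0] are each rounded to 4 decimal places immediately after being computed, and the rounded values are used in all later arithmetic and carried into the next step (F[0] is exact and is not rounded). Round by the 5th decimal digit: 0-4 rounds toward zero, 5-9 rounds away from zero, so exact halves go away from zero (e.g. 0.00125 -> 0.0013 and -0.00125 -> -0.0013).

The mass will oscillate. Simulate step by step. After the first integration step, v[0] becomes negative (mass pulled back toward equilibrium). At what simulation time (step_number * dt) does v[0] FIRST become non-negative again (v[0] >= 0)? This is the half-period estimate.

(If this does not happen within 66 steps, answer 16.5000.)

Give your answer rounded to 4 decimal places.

Step 0: x=[5.5000] v=[0.0000]
Step 1: x=[5.0646] v=[-1.7417]
Step 2: x=[4.2935] v=[-3.0843]
Step 3: x=[3.3635] v=[-3.7200]
Step 4: x=[2.4877] v=[-3.5032]
Step 5: x=[1.8668] v=[-2.4836]
Step 6: x=[1.6431] v=[-0.8948]
Step 7: x=[1.8679] v=[0.8990]
First v>=0 after going negative at step 7, time=1.7500

Answer: 1.7500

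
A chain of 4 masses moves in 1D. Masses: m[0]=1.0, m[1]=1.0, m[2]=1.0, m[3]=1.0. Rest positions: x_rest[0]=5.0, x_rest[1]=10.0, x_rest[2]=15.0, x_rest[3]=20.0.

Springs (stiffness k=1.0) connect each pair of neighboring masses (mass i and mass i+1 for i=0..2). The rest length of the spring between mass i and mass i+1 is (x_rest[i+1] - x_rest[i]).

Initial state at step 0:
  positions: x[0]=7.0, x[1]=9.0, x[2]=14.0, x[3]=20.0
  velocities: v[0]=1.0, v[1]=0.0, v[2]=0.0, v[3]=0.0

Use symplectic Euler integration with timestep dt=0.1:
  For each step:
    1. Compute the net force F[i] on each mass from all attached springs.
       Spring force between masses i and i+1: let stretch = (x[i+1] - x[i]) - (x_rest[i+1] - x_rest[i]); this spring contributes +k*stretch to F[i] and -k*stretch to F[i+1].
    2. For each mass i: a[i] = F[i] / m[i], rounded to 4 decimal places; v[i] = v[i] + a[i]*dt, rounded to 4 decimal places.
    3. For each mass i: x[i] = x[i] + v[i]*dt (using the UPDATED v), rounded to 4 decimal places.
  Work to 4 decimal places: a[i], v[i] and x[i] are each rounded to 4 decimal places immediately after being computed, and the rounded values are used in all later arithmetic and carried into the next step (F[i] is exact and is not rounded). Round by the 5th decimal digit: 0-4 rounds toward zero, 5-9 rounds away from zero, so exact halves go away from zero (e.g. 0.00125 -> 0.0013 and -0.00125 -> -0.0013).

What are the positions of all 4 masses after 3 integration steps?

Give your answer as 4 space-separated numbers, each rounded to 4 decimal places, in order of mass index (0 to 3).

Answer: 7.1190 9.1800 14.0600 19.9410

Derivation:
Step 0: x=[7.0000 9.0000 14.0000 20.0000] v=[1.0000 0.0000 0.0000 0.0000]
Step 1: x=[7.0700 9.0300 14.0100 19.9900] v=[0.7000 0.3000 0.1000 -0.1000]
Step 2: x=[7.1096 9.0902 14.0300 19.9702] v=[0.3960 0.6020 0.2000 -0.1980]
Step 3: x=[7.1190 9.1800 14.0600 19.9410] v=[0.0941 0.8979 0.3000 -0.2920]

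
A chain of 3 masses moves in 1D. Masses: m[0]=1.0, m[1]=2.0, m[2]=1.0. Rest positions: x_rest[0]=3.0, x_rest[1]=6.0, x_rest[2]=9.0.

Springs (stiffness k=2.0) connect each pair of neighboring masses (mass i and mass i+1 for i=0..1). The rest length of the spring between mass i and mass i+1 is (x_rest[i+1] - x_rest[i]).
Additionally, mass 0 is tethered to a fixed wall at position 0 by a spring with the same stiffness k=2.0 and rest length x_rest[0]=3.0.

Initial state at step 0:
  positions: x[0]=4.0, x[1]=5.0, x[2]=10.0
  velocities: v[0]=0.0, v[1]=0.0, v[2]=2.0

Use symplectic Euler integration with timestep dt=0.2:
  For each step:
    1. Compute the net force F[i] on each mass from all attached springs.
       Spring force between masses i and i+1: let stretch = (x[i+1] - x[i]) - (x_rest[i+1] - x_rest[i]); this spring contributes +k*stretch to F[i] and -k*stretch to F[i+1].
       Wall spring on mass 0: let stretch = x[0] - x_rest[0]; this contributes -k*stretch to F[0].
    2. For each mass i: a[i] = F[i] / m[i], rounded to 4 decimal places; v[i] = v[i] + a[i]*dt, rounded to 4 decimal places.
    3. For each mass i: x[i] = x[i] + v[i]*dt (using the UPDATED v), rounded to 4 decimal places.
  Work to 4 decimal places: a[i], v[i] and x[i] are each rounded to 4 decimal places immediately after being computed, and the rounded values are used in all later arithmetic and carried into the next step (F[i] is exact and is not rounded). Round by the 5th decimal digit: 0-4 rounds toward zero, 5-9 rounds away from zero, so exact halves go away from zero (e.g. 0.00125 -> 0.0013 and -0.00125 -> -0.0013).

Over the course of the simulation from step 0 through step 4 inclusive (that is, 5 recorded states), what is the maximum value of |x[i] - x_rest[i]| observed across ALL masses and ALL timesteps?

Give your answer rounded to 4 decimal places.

Answer: 1.3136

Derivation:
Step 0: x=[4.0000 5.0000 10.0000] v=[0.0000 0.0000 2.0000]
Step 1: x=[3.7600 5.1600 10.2400] v=[-1.2000 0.8000 1.2000]
Step 2: x=[3.3312 5.4672 10.3136] v=[-2.1440 1.5360 0.3680]
Step 3: x=[2.8068 5.8828 10.2395] v=[-2.6221 2.0781 -0.3706]
Step 4: x=[2.3039 6.3496 10.0568] v=[-2.5144 2.3342 -0.9133]
Max displacement = 1.3136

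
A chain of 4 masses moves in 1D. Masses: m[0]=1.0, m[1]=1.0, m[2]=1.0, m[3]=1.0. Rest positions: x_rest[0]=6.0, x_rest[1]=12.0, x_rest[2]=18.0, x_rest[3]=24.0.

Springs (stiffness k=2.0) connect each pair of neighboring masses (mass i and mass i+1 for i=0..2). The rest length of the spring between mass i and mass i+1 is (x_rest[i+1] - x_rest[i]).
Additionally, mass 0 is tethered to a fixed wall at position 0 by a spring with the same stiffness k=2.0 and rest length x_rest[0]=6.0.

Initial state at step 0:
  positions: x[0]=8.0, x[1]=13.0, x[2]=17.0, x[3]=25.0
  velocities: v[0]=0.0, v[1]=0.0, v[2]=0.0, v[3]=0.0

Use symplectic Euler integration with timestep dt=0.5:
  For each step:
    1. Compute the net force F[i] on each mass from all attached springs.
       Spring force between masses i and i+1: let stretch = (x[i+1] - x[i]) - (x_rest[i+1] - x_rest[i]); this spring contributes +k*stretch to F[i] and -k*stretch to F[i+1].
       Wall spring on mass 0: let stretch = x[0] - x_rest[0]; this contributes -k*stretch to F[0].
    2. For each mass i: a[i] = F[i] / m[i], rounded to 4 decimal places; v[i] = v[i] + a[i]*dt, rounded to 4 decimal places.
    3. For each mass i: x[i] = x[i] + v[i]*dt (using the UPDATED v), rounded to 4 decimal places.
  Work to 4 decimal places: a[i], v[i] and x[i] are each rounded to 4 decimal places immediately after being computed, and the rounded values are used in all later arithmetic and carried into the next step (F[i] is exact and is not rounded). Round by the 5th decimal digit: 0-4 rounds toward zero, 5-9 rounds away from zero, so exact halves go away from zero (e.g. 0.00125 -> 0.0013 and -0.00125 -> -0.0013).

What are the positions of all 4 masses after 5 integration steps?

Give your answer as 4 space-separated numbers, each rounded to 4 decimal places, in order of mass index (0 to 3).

Answer: 7.2500 10.9688 16.7500 25.6563

Derivation:
Step 0: x=[8.0000 13.0000 17.0000 25.0000] v=[0.0000 0.0000 0.0000 0.0000]
Step 1: x=[6.5000 12.5000 19.0000 24.0000] v=[-3.0000 -1.0000 4.0000 -2.0000]
Step 2: x=[4.7500 12.2500 20.2500 23.5000] v=[-3.5000 -0.5000 2.5000 -1.0000]
Step 3: x=[4.3750 12.2500 19.1250 24.3750] v=[-0.7500 0.0000 -2.2500 1.7500]
Step 4: x=[5.7500 11.7500 17.1875 25.6250] v=[2.7500 -1.0000 -3.8750 2.5000]
Step 5: x=[7.2500 10.9688 16.7500 25.6563] v=[3.0000 -1.5625 -0.8750 0.0625]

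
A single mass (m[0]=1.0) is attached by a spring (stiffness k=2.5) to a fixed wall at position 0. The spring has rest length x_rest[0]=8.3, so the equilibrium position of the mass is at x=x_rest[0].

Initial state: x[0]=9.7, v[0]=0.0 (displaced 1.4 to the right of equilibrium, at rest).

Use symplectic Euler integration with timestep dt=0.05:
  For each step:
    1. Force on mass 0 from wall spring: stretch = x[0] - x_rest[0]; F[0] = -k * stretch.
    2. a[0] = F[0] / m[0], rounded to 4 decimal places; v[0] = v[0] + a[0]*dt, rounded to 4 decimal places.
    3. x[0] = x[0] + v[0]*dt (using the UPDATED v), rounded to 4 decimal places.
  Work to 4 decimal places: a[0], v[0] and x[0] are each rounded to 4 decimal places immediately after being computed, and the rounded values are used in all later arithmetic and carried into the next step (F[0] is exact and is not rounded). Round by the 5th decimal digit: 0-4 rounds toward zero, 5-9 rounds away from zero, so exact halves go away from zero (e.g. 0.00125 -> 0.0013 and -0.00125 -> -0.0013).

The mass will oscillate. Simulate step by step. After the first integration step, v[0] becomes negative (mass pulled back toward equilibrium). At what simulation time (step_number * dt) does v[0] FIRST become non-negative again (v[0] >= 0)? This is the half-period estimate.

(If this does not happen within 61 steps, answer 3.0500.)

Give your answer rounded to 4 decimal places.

Answer: 2.0000

Derivation:
Step 0: x=[9.7000] v=[0.0000]
Step 1: x=[9.6913] v=[-0.1750]
Step 2: x=[9.6739] v=[-0.3489]
Step 3: x=[9.6479] v=[-0.5206]
Step 4: x=[9.6134] v=[-0.6891]
Step 5: x=[9.5707] v=[-0.8533]
Step 6: x=[9.5201] v=[-1.0121]
Step 7: x=[9.4619] v=[-1.1646]
Step 8: x=[9.3964] v=[-1.3098]
Step 9: x=[9.3241] v=[-1.4469]
Step 10: x=[9.2454] v=[-1.5749]
Step 11: x=[9.1607] v=[-1.6931]
Step 12: x=[9.0707] v=[-1.8007]
Step 13: x=[8.9759] v=[-1.8970]
Step 14: x=[8.8768] v=[-1.9815]
Step 15: x=[8.7741] v=[-2.0536]
Step 16: x=[8.6685] v=[-2.1129]
Step 17: x=[8.5606] v=[-2.1590]
Step 18: x=[8.4510] v=[-2.1916]
Step 19: x=[8.3405] v=[-2.2105]
Step 20: x=[8.2297] v=[-2.2156]
Step 21: x=[8.1194] v=[-2.2068]
Step 22: x=[8.0102] v=[-2.1842]
Step 23: x=[7.9028] v=[-2.1480]
Step 24: x=[7.7979] v=[-2.0984]
Step 25: x=[7.6961] v=[-2.0356]
Step 26: x=[7.5981] v=[-1.9601]
Step 27: x=[7.5045] v=[-1.8724]
Step 28: x=[7.4159] v=[-1.7730]
Step 29: x=[7.3328] v=[-1.6625]
Step 30: x=[7.2557] v=[-1.5416]
Step 31: x=[7.1851] v=[-1.4111]
Step 32: x=[7.1215] v=[-1.2717]
Step 33: x=[7.0653] v=[-1.1244]
Step 34: x=[7.0168] v=[-0.9701]
Step 35: x=[6.9763] v=[-0.8097]
Step 36: x=[6.9441] v=[-0.6442]
Step 37: x=[6.9204] v=[-0.4747]
Step 38: x=[6.9053] v=[-0.3023]
Step 39: x=[6.8989] v=[-0.1280]
Step 40: x=[6.9013] v=[0.0471]
First v>=0 after going negative at step 40, time=2.0000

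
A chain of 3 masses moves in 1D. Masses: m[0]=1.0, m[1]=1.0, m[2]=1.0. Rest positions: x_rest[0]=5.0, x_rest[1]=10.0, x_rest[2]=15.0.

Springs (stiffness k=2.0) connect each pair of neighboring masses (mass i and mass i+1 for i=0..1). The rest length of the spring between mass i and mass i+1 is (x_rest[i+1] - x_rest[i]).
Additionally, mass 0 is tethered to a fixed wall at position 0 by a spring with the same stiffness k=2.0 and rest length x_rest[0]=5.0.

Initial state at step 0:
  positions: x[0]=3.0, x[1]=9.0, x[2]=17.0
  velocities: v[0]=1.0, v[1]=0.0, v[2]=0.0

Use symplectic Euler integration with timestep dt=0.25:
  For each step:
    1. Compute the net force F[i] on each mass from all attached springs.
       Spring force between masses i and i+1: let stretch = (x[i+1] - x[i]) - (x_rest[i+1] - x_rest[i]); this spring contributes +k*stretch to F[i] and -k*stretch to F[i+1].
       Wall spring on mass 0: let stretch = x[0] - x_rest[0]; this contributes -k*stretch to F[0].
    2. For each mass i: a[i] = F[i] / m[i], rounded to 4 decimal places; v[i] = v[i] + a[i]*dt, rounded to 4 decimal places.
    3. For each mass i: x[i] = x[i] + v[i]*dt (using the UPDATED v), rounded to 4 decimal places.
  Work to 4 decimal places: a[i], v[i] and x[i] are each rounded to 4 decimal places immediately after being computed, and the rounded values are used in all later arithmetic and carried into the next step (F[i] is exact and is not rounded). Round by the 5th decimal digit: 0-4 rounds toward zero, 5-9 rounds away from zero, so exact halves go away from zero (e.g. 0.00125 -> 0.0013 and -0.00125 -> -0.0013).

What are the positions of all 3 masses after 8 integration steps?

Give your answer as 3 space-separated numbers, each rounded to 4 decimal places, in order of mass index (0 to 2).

Answer: 6.8315 11.1181 14.0348

Derivation:
Step 0: x=[3.0000 9.0000 17.0000] v=[1.0000 0.0000 0.0000]
Step 1: x=[3.6250 9.2500 16.6250] v=[2.5000 1.0000 -1.5000]
Step 2: x=[4.5000 9.7188 15.9531] v=[3.5000 1.8750 -2.6875]
Step 3: x=[5.4649 10.3145 15.1269] v=[3.8594 2.3828 -3.3047]
Step 4: x=[6.3529 10.9056 14.3242] v=[3.5518 2.3642 -3.2109]
Step 5: x=[7.0158 11.3549 13.7192] v=[2.6517 1.7972 -2.4202]
Step 6: x=[7.3442 11.5574 13.4436] v=[1.3134 0.8098 -1.1024]
Step 7: x=[7.2812 11.4690 13.5572] v=[-0.2521 -0.3537 0.4545]
Step 8: x=[6.8315 11.1181 14.0348] v=[-1.7988 -1.4035 1.9104]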